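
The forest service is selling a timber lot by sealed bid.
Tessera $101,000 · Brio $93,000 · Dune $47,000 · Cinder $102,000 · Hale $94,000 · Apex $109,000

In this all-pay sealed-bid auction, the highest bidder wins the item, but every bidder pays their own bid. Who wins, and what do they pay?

Rule: the highest bidder wins the item, but every bidder pays their own bid.
Bids in order: 109,000 (Apex) > 102,000 (Cinder) > 101,000 (Tessera) > 94,000 (Hale) > 93,000 (Brio) > 47,000 (Dune)
Apex wins with the top bid; all bids are sunk regardless.

Apex pays $109,000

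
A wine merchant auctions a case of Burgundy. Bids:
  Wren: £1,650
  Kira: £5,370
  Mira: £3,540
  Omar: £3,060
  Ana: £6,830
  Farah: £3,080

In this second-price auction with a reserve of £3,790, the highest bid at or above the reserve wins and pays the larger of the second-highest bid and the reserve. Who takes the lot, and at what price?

Bids ranked: 6,830 (Ana) > 5,370 (Kira) > 3,540 (Mira) > 3,080 (Farah) > 3,060 (Omar) > 1,650 (Wren)
Highest eligible bid: Ana at £6,830.
Second-highest bid £5,370 exceeds the reserve £3,790 → payment £5,370.

Ana pays £5,370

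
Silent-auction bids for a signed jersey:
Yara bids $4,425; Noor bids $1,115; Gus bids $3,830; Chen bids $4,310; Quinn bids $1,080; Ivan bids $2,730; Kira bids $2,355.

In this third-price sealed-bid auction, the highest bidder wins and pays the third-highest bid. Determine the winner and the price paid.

Third-price sealed-bid auction: the highest bidder wins and pays the third-highest bid.
Bids in order: 4,425 (Yara) > 4,310 (Chen) > 3,830 (Gus) > 2,730 (Ivan) > 2,355 (Kira) > 1,115 (Noor) > …
Yara is highest; pays the third-highest bid, $3,830.

Yara pays $3,830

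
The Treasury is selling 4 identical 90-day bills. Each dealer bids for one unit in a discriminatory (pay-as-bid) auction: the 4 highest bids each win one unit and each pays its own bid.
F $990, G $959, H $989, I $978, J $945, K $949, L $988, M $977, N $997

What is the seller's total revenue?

Ordering the bids: 997 (N), 990 (F), 989 (H), 988 (L), 978 (I), 977 (M), …
Winners (4 units): N, F, H, L.
Total revenue = 997 + 990 + 989 + 988 = $3,964.

Total revenue: $3,964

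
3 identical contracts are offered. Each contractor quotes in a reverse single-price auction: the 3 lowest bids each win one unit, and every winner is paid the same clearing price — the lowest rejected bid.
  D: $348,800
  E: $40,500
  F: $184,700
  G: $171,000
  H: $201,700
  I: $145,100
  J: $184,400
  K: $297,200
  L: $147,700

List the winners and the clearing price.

E, I, L; each is paid $171,000

Bids ranked low→high: 40,500 (E), 145,100 (I), 147,700 (L), 171,000 (G), 184,400 (J), …
The 3 lowest are E, I, L.
Clearing price = lowest rejected bid = $171,000.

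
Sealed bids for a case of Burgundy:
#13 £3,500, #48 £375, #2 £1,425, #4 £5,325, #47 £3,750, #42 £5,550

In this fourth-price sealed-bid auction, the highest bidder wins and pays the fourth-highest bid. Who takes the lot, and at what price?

#42 pays £3,500

Fourth-price sealed-bid auction: the highest bidder wins and pays the fourth-highest bid.
Sorting bids: 5,550 (#42) > 5,325 (#4) > 3,750 (#47) > 3,500 (#13) > 1,425 (#2) > 375 (#48)
#42 wins; payment is bid #4 in the ranking = £3,500.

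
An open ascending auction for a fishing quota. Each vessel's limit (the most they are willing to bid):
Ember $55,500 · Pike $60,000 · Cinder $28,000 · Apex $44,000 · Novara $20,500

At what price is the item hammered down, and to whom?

Limits in order: 60,000 (Pike) > 55,500 (Ember) > 44,000 (Apex) > 28,000 (Cinder) > 20,500 (Novara)
Ember is the last rival to drop out, at $55,500; Pike remains and wins at that price.

Pike wins at $55,500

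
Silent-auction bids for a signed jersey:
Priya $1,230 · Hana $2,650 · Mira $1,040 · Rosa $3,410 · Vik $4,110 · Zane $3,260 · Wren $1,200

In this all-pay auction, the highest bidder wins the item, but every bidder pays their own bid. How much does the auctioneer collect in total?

Total revenue: $16,900

Bids in order: 4,110 (Vik) > 3,410 (Rosa) > 3,260 (Zane) > 2,650 (Hana) > 1,230 (Priya) > 1,200 (Wren) > …
Vik wins with the top bid; all bids are sunk regardless.
Every bidder forfeits their bid regardless of winning.
Revenue = 1,230 + 2,650 + 1,040 + 3,410 + 4,110 + 3,260 + 1,200 = $16,900.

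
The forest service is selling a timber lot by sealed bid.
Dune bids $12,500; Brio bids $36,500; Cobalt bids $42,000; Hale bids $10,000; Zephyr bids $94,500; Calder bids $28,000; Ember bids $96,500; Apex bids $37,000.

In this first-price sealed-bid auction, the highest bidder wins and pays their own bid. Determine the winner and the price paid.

Ember pays $96,500

First-price sealed-bid auction: the highest bidder wins and pays their own bid.
Bids in order: 96,500 (Ember) > 94,500 (Zephyr) > 42,000 (Cobalt) > 37,000 (Apex) > 36,500 (Brio) > 28,000 (Calder) > …
Ember has the highest bid and pays exactly that: $96,500.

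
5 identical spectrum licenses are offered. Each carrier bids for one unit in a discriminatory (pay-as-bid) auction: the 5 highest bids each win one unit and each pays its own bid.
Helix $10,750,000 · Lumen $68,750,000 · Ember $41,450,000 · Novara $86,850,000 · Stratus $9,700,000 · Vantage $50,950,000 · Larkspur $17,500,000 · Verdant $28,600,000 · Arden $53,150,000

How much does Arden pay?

Arden pays $53,150,000

Sorting: 86,850,000 (Novara), 68,750,000 (Lumen), 53,150,000 (Arden), 50,950,000 (Vantage), 41,450,000 (Ember), 28,600,000 (Verdant), 17,500,000 (Larkspur), …
The 5 highest are Novara, Lumen, Arden, Vantage, Ember.
Arden wins → own bid $53,150,000.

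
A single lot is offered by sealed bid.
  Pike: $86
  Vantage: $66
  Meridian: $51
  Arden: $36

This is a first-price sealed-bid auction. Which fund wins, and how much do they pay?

Pike pays $86

Bids in order: 86 (Pike) > 66 (Vantage) > 51 (Meridian) > 36 (Arden)
Pike has the highest bid and pays exactly that: $86.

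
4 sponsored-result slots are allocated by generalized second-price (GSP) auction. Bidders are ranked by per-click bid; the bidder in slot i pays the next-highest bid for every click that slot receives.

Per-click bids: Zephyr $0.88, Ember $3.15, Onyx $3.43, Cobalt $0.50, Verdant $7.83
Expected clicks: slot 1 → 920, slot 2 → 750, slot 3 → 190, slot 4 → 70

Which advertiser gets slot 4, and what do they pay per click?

Sorting advertisers: $7.83 (Verdant) > $3.43 (Onyx) > $3.15 (Ember) > $0.88 (Zephyr) > $0.50 (Cobalt)
Slot 4 goes to the fourth-ranked bidder, Zephyr, who pays the next bid down: $0.50/click.

Zephyr; $0.50 per click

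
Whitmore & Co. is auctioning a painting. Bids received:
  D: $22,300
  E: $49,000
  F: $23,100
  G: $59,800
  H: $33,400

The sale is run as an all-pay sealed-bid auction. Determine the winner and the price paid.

G pays $59,800

Rule: the highest bidder wins the item, but every bidder pays their own bid.
Bids in order: 59,800 (G) > 49,000 (E) > 33,400 (H) > 23,100 (F) > 22,300 (D)
G is highest and takes the item; every bidder forfeits their bid.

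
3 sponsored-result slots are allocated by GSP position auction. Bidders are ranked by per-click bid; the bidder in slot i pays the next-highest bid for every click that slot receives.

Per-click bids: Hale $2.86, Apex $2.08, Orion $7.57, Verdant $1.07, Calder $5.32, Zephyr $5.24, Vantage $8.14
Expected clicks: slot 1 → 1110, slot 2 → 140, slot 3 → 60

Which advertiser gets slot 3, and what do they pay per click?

Per-click bids in order: $8.14 (Vantage) > $7.57 (Orion) > $5.32 (Calder) > $5.24 (Zephyr) > …
Slot 3 goes to the third-ranked bidder, Calder, who pays the next bid down: $5.24/click.

Calder; $5.24 per click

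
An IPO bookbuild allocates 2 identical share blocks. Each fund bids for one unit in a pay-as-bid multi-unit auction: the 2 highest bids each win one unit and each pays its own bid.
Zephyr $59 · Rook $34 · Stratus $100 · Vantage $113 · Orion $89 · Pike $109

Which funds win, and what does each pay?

Ordering the bids: 113 (Vantage), 109 (Pike), 100 (Stratus), 89 (Orion), …
Top 2: Vantage, Pike.
Each winner pays its own bid: Vantage $113, Pike $109.

Vantage $113, Pike $109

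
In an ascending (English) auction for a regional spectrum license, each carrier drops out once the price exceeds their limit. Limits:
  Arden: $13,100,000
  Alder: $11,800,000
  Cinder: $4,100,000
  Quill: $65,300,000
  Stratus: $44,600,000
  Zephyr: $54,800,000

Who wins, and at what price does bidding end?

Ascending (English) auction: the price rises until one bidder remains; the winner pays the price at which the last rival dropped out.
Limits ranked: 65,300,000 (Quill) > 54,800,000 (Zephyr) > 44,600,000 (Stratus) > 13,100,000 (Arden) > 11,800,000 (Alder) > 4,100,000 (Cinder)
Zephyr is the last rival to drop out, at $54,800,000; Quill remains and wins at that price.

Quill wins at $54,800,000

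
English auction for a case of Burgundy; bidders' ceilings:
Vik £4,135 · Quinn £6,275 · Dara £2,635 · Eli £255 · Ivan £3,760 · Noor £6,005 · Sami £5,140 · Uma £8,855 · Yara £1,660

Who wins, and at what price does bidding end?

Uma wins at £6,275

Sorting limits: 8,855 (Uma) > 6,275 (Quinn) > 6,005 (Noor) > 5,140 (Sami) > 4,135 (Vik) > 3,760 (Ivan) > …
Once the price passes £6,275, only Uma is left; the hammer falls at Quinn's limit of £6,275.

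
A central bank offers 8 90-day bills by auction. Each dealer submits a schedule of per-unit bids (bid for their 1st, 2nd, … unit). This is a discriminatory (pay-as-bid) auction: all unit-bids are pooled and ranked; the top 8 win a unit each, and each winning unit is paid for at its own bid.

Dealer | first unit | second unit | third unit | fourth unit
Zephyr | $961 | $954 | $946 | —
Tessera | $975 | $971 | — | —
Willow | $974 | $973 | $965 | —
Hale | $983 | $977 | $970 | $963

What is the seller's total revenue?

Total revenue: $7,788

All unit-bids, highest first — top 8: 983 (Hale-1), 977 (Hale-2), 975 (Tessera-1), 974 (Willow-1), 973 (Willow-2), 971 (Tessera-2), 970 (Hale-3), 965 (Willow-3)
Next rejected bid: $963 (not a price — pay-as-bid).
Each winning unit pays its own bid.
Revenue = 983 + 977 + 975 + 974 + 973 + 971 + 970 + 965 = $7,788.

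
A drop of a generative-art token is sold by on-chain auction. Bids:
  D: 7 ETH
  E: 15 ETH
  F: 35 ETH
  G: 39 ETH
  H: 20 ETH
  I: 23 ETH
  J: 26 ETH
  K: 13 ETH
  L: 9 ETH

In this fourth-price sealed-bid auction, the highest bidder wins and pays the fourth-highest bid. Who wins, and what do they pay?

Sorting bids: 39 (G) > 35 (F) > 26 (J) > 23 (I) > 20 (H) > 15 (E) > …
G is highest; pays the fourth-highest bid, 23 ETH.

G pays 23 ETH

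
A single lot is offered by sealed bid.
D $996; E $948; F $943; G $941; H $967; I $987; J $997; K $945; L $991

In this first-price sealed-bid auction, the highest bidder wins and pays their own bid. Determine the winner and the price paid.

Bids in order: 997 (J) > 996 (D) > 991 (L) > 987 (I) > 967 (H) > 948 (E) > …
J has the highest bid and pays exactly that: $997.

J pays $997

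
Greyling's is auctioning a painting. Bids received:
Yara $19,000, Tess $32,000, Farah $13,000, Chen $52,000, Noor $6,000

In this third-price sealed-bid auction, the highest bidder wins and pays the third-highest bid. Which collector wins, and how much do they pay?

Third-price sealed-bid auction: the highest bidder wins and pays the third-highest bid.
Bids ranked: 52,000 (Chen) > 32,000 (Tess) > 19,000 (Yara) > 13,000 (Farah) > 6,000 (Noor)
Chen is highest; pays the third-highest bid, $19,000.

Chen pays $19,000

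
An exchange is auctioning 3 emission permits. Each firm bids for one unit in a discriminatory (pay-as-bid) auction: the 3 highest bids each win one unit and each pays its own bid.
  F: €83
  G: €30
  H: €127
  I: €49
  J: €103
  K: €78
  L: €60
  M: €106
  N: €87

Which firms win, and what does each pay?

H €127, M €106, J €103

Ordering the bids: 127 (H), 106 (M), 103 (J), 87 (N), 83 (F), …
Winners (3 units): H, M, J.
Each winner pays its own bid: H €127, M €106, J €103.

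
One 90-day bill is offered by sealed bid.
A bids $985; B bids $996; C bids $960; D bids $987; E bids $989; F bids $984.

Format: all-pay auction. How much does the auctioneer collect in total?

Total revenue: $5,901

Rule: the highest bidder wins the item, but every bidder pays their own bid.
Bids in order: 996 (B) > 989 (E) > 987 (D) > 985 (A) > 984 (F) > 960 (C)
Every bidder forfeits their bid regardless of winning.
Revenue = 985 + 996 + 960 + 987 + 989 + 984 = $5,901.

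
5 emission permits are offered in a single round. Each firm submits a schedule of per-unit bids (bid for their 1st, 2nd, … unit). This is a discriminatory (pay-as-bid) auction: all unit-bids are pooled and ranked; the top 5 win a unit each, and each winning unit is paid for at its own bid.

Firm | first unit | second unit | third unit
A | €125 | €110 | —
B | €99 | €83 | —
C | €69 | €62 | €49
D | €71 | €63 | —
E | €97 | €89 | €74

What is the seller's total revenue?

Merging the schedules and taking the best 5: 125 (A-1), 110 (A-2), 99 (B-1), 97 (E-1), 89 (E-2)
Next rejected bid: €83 (not a price — pay-as-bid).
Each winning unit pays its own bid.
Revenue = 125 + 110 + 99 + 97 + 89 = €520.

Total revenue: €520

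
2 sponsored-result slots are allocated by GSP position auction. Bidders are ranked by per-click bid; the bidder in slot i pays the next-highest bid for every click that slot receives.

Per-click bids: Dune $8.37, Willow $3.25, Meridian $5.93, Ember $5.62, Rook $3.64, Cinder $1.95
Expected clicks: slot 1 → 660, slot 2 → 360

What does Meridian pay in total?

Meridian pays $2023.20

Sorting advertisers: $8.37 (Dune) > $5.93 (Meridian) > $5.62 (Ember) > …
Meridian holds slot 2 → pays next bid $5.62 × 360 clicks = $2023.20.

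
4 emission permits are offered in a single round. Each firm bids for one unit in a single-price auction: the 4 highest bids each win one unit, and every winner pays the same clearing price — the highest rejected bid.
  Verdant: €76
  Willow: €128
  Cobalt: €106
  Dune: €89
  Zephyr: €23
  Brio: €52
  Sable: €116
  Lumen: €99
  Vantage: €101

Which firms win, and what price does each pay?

Willow, Sable, Cobalt, Vantage; each pays €99

Ordering the bids: 128 (Willow), 116 (Sable), 106 (Cobalt), 101 (Vantage), 99 (Lumen), 89 (Dune), …
Winners (4 units): Willow, Sable, Cobalt, Vantage.
First losing bid is Lumen's €99, which sets the uniform price.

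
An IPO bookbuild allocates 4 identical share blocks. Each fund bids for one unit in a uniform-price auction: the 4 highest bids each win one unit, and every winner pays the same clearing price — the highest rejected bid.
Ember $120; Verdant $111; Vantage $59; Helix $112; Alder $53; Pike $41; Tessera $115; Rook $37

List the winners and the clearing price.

Bids ranked high→low: 120 (Ember), 115 (Tessera), 112 (Helix), 111 (Verdant), 59 (Vantage), 53 (Alder), …
Winners (4 units): Ember, Tessera, Helix, Verdant.
First losing bid is Vantage's $59, which sets the uniform price.

Ember, Tessera, Helix, Verdant; each pays $59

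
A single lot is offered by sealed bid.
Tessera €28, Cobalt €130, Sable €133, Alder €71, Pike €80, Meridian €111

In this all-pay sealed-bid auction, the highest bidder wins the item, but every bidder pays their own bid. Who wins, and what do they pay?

Rule: the highest bidder wins the item, but every bidder pays their own bid.
Sorting bids: 133 (Sable) > 130 (Cobalt) > 111 (Meridian) > 80 (Pike) > 71 (Alder) > 28 (Tessera)
Sable wins with the top bid; all bids are sunk regardless.

Sable pays €133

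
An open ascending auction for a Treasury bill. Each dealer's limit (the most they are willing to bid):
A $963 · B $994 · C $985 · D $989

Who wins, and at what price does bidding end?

B wins at $989

Sorting limits: 994 (B) > 989 (D) > 985 (C) > 963 (A)
Once the price passes $989, only B is left; the hammer falls at D's limit of $989.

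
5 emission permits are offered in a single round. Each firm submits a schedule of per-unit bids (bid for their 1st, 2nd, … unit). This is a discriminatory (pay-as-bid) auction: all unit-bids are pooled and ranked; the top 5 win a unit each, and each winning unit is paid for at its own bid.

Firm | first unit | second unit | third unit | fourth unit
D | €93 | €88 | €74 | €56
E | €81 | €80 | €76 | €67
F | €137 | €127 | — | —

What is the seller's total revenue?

Total revenue: €526

Merging the schedules and taking the best 5: 137 (F-1), 127 (F-2), 93 (D-1), 88 (D-2), 81 (E-1)
Next rejected bid: €80 (not a price — pay-as-bid).
Each winning unit pays its own bid.
Revenue = 137 + 127 + 93 + 88 + 81 = €526.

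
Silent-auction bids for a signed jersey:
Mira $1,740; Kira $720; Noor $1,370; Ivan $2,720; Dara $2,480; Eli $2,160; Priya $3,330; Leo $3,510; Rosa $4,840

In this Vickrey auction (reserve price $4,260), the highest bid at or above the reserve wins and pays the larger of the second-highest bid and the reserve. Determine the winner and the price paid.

Bids in order: 4,840 (Rosa) > 3,510 (Leo) > 3,330 (Priya) > 2,720 (Ivan) > 2,480 (Dara) > 2,160 (Eli) > …
Highest eligible bid: Rosa at $4,840.
Second-highest bid $3,510 is below the reserve $4,260, so the reserve binds → payment $4,260.

Rosa pays $4,260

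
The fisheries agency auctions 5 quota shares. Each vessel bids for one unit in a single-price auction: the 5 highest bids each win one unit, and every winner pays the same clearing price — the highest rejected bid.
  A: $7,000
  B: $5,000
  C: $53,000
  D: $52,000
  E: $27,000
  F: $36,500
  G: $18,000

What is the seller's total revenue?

Sorting: 53,000 (C), 52,000 (D), 36,500 (F), 27,000 (E), 18,000 (G), 7,000 (A), 5,000 (B)
The 5 highest are C, D, F, E, G.
Highest unsuccessful bid: $7,000 → clearing price.
Total revenue = 5 × $7,000 = $35,000.

Total revenue: $35,000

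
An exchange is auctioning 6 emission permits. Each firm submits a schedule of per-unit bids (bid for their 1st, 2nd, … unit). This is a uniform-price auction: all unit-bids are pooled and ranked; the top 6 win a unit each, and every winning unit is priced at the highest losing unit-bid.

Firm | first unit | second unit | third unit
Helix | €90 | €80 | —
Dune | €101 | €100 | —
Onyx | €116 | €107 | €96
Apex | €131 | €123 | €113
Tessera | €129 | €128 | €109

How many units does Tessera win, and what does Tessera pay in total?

All unit-bids, highest first — top 6: 131 (Apex-1), 129 (Tessera-1), 128 (Tessera-2), 123 (Apex-2), 116 (Onyx-1), 113 (Apex-3)
The (k+1)-th unit-bid is €109.
Tessera wins 2 unit(s) at €109 each.

Tessera: 2 units, pays €218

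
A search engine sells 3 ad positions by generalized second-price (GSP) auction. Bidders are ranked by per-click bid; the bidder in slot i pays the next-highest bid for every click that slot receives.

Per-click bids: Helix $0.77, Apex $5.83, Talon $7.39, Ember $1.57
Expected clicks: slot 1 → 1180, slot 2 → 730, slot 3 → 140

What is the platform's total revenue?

Ranked by bid: $7.39 (Talon) > $5.83 (Apex) > $1.57 (Ember) > $0.77 (Helix)
Slot 1: Talon pays $5.83 × 1180 = $6879.40
Slot 2: Apex pays $1.57 × 730 = $1146.10
Slot 3: Ember pays $0.77 × 140 = $107.80
Total = $8133.30

Total revenue: $8133.30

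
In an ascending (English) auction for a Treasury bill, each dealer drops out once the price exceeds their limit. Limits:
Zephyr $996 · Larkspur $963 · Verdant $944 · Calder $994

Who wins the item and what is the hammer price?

Zephyr wins at $994

Open ascending-bid auction: the price rises until one bidder remains; the winner pays the price at which the last rival dropped out.
Limits in order: 996 (Zephyr) > 994 (Calder) > 963 (Larkspur) > 944 (Verdant)
Once the price passes $994, only Zephyr is left; the hammer falls at Calder's limit of $994.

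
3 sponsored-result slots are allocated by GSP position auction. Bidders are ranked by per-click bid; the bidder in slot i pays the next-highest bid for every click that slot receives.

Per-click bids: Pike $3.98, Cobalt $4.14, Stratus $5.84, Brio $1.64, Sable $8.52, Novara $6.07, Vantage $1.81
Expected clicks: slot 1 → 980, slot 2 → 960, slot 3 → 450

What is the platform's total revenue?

Total revenue: $13418.00

Ranked by bid: $8.52 (Sable) > $6.07 (Novara) > $5.84 (Stratus) > $4.14 (Cobalt) > …
Slot 1: Sable pays $6.07 × 980 = $5948.60
Slot 2: Novara pays $5.84 × 960 = $5606.40
Slot 3: Stratus pays $4.14 × 450 = $1863.00
Total = $13418.00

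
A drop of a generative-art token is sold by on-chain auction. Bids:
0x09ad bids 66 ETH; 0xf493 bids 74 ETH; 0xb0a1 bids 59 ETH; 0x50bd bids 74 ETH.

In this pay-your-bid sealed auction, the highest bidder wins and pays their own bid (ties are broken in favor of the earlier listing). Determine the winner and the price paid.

0xf493 pays 74 ETH

Pay-your-bid sealed auction: the highest bidder wins and pays their own bid.
Bids in order: 74 (0xf493) > 74 (0x50bd) > 66 (0x09ad) > 59 (0xb0a1)
0xf493 and 0x50bd tie at 74 ETH; tie-break gives it to 0xf493.
0xf493 is highest → pays own bid, 74 ETH.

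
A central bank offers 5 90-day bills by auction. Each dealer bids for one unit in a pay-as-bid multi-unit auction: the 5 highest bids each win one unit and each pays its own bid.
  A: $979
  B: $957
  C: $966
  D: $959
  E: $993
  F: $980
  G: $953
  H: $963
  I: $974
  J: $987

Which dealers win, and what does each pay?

Ordering the bids: 993 (E), 987 (J), 980 (F), 979 (A), 974 (I), 966 (C), 963 (H), …
Winners (5 units): E, J, F, A, I.
Each winner pays its own bid: E $993, J $987, F $980, A $979, I $974.

E $993, J $987, F $980, A $979, I $974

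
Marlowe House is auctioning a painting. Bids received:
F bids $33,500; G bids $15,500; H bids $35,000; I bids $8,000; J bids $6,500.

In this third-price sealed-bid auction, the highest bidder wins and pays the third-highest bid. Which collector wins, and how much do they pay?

H pays $15,500

Third-price sealed-bid auction: the highest bidder wins and pays the third-highest bid.
Sorting bids: 35,000 (H) > 33,500 (F) > 15,500 (G) > 8,000 (I) > 6,500 (J)
H is highest; pays the third-highest bid, $15,500.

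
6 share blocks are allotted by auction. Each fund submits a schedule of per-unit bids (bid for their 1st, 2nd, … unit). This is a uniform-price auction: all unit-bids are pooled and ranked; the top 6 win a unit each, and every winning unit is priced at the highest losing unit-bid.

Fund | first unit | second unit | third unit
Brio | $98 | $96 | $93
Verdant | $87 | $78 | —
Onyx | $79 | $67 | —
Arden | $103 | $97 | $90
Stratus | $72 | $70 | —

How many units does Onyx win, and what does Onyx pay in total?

Merging the schedules and taking the best 6: 103 (Arden-1), 98 (Brio-1), 97 (Arden-2), 96 (Brio-2), 93 (Brio-3), 90 (Arden-3)
The (k+1)-th unit-bid is $87.
Onyx wins 0 unit(s) at $87 each.

Onyx: 0 units, pays $0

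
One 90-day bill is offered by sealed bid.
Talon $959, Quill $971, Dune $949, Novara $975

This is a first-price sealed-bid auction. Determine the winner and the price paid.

Rule: the highest bidder wins and pays their own bid.
Bids in order: 975 (Novara) > 971 (Quill) > 959 (Talon) > 949 (Dune)
First-price: Novara pays what they bid, $975.

Novara pays $975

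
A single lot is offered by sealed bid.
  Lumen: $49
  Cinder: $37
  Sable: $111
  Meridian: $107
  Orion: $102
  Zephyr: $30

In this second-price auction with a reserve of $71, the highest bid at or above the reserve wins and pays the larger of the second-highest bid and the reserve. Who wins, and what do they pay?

Second-price auction with a reserve of $71: the highest bid at or above the reserve wins and pays the larger of the second-highest bid and the reserve.
Sorting bids: 111 (Sable) > 107 (Meridian) > 102 (Orion) > 49 (Lumen) > 37 (Cinder) > 30 (Zephyr)
Sable has the top bid at or above the reserve ($111).
Second-highest bid $107 exceeds the reserve $71 → payment $107.

Sable pays $107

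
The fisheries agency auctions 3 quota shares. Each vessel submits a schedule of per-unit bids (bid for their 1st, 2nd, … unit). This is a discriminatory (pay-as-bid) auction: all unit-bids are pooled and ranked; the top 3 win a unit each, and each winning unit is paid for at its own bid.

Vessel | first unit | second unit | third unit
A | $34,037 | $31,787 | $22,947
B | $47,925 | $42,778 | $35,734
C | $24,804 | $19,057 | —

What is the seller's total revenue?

Pooled unit-bids ranked (top 3): 47,925 (B-1), 42,778 (B-2), 35,734 (B-3)
Next rejected bid: $34,037 (not a price — pay-as-bid).
Each winning unit pays its own bid.
Revenue = 47,925 + 42,778 + 35,734 = $126,437.

Total revenue: $126,437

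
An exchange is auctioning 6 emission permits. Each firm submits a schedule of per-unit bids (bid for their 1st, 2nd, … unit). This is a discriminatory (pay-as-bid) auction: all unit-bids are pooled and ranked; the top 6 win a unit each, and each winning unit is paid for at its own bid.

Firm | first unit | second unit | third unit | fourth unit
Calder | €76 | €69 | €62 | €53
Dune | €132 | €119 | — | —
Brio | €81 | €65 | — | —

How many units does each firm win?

Brio 2, Calder 2, Dune 2

Merging the schedules and taking the best 6: 132 (Dune-1), 119 (Dune-2), 81 (Brio-1), 76 (Calder-1), 69 (Calder-2), 65 (Brio-2)
Next rejected bid: €62 (not a price — pay-as-bid).
Allocation: Brio 2, Calder 2, Dune 2.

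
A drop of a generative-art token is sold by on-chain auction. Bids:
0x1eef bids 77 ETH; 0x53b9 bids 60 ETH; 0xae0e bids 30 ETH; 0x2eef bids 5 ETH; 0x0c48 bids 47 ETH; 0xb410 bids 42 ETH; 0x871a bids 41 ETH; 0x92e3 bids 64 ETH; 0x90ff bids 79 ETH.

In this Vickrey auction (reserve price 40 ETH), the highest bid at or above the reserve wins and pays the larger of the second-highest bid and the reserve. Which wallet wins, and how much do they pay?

0x90ff pays 77 ETH

Rule: the highest bid at or above the reserve wins and pays the larger of the second-highest bid and the reserve.
Bids in order: 79 (0x90ff) > 77 (0x1eef) > 64 (0x92e3) > 60 (0x53b9) > 47 (0x0c48) > 42 (0xb410) > …
0x90ff has the top bid at or above the reserve (79 ETH).
Second-highest bid 77 ETH exceeds the reserve 40 ETH → payment 77 ETH.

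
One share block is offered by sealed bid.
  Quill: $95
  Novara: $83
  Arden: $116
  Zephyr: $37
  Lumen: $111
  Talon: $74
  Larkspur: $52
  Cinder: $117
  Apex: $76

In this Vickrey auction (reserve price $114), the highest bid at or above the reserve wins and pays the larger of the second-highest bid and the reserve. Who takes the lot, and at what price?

Cinder pays $116

Bids ranked: 117 (Cinder) > 116 (Arden) > 111 (Lumen) > 95 (Quill) > 83 (Novara) > 76 (Apex) > …
Cinder has the top bid at or above the reserve ($117).
max(second-highest $116, reserve $114) = $116; the reserve does not bind.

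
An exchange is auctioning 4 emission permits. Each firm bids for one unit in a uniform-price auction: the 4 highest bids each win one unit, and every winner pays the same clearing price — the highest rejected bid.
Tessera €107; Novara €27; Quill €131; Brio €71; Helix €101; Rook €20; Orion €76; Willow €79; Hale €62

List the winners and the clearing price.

Sorting: 131 (Quill), 107 (Tessera), 101 (Helix), 79 (Willow), 76 (Orion), 71 (Brio), …
Top 4: Quill, Tessera, Helix, Willow.
Clearing price = highest rejected bid = €76.

Quill, Tessera, Helix, Willow; each pays €76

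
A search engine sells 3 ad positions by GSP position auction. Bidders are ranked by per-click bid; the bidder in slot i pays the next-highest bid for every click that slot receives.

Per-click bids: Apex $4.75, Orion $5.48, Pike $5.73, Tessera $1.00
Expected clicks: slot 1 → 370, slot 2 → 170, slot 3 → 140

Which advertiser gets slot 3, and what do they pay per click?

Sorting advertisers: $5.73 (Pike) > $5.48 (Orion) > $4.75 (Apex) > $1.00 (Tessera)
Slot 3 goes to the third-ranked bidder, Apex, who pays the next bid down: $1.00/click.

Apex; $1.00 per click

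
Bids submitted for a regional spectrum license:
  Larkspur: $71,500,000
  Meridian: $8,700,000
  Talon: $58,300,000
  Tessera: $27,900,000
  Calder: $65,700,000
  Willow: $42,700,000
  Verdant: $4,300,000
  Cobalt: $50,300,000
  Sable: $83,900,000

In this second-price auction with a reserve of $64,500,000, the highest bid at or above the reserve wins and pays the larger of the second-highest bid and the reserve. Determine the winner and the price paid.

Bids ranked: 83,900,000 (Sable) > 71,500,000 (Larkspur) > 65,700,000 (Calder) > 58,300,000 (Talon) > 50,300,000 (Cobalt) > 42,700,000 (Willow) > …
Highest eligible bid: Sable at $83,900,000.
Second-highest bid $71,500,000 exceeds the reserve $64,500,000 → payment $71,500,000.

Sable pays $71,500,000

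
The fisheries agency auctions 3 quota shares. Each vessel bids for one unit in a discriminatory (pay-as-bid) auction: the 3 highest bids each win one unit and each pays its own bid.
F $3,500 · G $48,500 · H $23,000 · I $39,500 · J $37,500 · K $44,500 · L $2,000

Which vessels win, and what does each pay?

Sorting: 48,500 (G), 44,500 (K), 39,500 (I), 37,500 (J), 23,000 (H), …
Top 3: G, K, I.
Each winner pays its own bid: G $48,500, K $44,500, I $39,500.

G $48,500, K $44,500, I $39,500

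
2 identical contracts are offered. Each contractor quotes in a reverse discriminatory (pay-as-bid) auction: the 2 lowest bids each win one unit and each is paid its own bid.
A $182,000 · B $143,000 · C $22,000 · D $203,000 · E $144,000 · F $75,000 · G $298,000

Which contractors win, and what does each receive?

C $22,000, F $75,000

Ordering the bids: 22,000 (C), 75,000 (F), 143,000 (B), 144,000 (E), …
Lowest 2: C, F.
Each winner is paid its own bid: C $22,000, F $75,000.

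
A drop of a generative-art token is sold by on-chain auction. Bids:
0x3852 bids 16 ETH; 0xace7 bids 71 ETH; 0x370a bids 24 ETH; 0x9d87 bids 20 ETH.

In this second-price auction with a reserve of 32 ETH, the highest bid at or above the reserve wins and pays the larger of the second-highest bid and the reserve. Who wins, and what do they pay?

Bids ranked: 71 (0xace7) > 24 (0x370a) > 20 (0x9d87) > 16 (0x3852)
Highest eligible bid: 0xace7 at 71 ETH.
max(second-highest 24 ETH, reserve 32 ETH) = 32 ETH.

0xace7 pays 32 ETH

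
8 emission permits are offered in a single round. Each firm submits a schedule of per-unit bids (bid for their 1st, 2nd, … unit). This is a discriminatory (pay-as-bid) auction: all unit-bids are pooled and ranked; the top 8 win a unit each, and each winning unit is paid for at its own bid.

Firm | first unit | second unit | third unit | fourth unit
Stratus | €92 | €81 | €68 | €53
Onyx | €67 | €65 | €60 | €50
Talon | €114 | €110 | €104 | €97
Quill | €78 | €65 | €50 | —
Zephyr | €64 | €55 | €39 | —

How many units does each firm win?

Quill 1, Stratus 3, Talon 4

Merging the schedules and taking the best 8: 114 (Talon-1), 110 (Talon-2), 104 (Talon-3), 97 (Talon-4), 92 (Stratus-1), 81 (Stratus-2), 78 (Quill-1), 68 (Stratus-3)
Next rejected bid: €67 (not a price — pay-as-bid).
Allocation: Quill 1, Stratus 3, Talon 4.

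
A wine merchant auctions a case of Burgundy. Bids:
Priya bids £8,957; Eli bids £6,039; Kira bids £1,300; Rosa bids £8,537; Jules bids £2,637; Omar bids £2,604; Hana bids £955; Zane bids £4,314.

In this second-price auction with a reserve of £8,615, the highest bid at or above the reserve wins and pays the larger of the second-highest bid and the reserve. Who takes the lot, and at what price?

Priya pays £8,615

Sorting bids: 8,957 (Priya) > 8,537 (Rosa) > 6,039 (Eli) > 4,314 (Zane) > 2,637 (Jules) > 2,604 (Omar) > …
Priya has the top bid at or above the reserve (£8,957).
max(second-highest £8,537, reserve £8,615) = £8,615.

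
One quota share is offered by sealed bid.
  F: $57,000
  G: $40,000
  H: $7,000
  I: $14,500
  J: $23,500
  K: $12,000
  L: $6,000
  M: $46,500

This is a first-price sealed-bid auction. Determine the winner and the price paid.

First-price sealed-bid auction: the highest bidder wins and pays their own bid.
Bids in order: 57,000 (F) > 46,500 (M) > 40,000 (G) > 23,500 (J) > 14,500 (I) > 12,000 (K) > …
F is highest → pays own bid, $57,000.

F pays $57,000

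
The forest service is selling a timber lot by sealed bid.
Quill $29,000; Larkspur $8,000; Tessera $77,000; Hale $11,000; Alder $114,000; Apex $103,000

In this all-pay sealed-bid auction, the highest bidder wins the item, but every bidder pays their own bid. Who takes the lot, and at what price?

Alder pays $114,000

All-pay sealed-bid auction: the highest bidder wins the item, but every bidder pays their own bid.
Sorting bids: 114,000 (Alder) > 103,000 (Apex) > 77,000 (Tessera) > 29,000 (Quill) > 11,000 (Hale) > 8,000 (Larkspur)
Alder wins with the top bid; all bids are sunk regardless.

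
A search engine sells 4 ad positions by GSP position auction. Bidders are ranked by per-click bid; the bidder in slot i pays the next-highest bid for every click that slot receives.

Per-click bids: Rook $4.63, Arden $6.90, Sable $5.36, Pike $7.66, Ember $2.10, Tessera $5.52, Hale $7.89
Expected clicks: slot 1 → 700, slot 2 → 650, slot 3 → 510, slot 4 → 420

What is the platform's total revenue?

Total revenue: $14913.40

Ranked by bid: $7.89 (Hale) > $7.66 (Pike) > $6.90 (Arden) > $5.52 (Tessera) > $5.36 (Sable) > …
Slot 1: Hale pays $7.66 × 700 = $5362.00
Slot 2: Pike pays $6.90 × 650 = $4485.00
Slot 3: Arden pays $5.52 × 510 = $2815.20
Slot 4: Tessera pays $5.36 × 420 = $2251.20
Total = $14913.40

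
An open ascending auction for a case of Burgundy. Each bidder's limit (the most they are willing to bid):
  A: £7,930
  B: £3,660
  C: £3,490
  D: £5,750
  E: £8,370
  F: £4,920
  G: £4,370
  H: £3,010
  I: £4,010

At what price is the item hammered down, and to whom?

Limits ranked: 8,370 (E) > 7,930 (A) > 5,750 (D) > 4,920 (F) > 4,370 (G) > 4,010 (I) > …
Once the price passes £7,930, only E is left; the hammer falls at A's limit of £7,930.

E wins at £7,930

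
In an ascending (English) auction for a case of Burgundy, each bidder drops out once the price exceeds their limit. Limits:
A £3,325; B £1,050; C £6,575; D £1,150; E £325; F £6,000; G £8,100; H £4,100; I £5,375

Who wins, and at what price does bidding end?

G wins at £6,575

Limits ranked: 8,100 (G) > 6,575 (C) > 6,000 (F) > 5,375 (I) > 4,100 (H) > 3,325 (A) > …
Once the price passes £6,575, only G is left; the hammer falls at C's limit of £6,575.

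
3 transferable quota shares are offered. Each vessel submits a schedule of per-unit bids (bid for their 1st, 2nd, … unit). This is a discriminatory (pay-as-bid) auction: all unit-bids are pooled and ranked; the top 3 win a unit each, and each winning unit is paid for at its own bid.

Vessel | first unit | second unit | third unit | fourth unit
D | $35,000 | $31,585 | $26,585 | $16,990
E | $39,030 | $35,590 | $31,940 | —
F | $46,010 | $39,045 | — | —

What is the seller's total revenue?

Pooled unit-bids ranked (top 3): 46,010 (F-1), 39,045 (F-2), 39,030 (E-1)
Next rejected bid: $35,590 (not a price — pay-as-bid).
Each winning unit pays its own bid.
Revenue = 46,010 + 39,045 + 39,030 = $124,085.

Total revenue: $124,085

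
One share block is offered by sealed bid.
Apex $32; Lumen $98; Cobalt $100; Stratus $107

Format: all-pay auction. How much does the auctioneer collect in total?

Rule: the highest bidder wins the item, but every bidder pays their own bid.
Bids ranked: 107 (Stratus) > 100 (Cobalt) > 98 (Lumen) > 32 (Apex)
Stratus wins with the top bid; all bids are sunk regardless.
Every bidder forfeits their bid regardless of winning.
Revenue = 32 + 98 + 100 + 107 = $337.

Total revenue: $337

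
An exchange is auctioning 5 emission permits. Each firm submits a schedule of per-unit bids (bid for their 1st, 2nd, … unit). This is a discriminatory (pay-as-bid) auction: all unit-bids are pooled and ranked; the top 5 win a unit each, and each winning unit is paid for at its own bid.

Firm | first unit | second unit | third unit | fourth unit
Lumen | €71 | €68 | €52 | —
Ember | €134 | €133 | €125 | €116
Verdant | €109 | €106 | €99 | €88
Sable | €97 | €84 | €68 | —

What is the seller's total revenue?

Merging the schedules and taking the best 5: 134 (Ember-1), 133 (Ember-2), 125 (Ember-3), 116 (Ember-4), 109 (Verdant-1)
Next rejected bid: €106 (not a price — pay-as-bid).
Each winning unit pays its own bid.
Revenue = 134 + 133 + 125 + 116 + 109 = €617.

Total revenue: €617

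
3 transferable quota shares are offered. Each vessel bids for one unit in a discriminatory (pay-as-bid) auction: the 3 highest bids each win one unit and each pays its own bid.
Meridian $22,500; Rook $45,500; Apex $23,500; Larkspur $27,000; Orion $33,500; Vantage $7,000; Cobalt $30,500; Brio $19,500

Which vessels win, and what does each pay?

Sorting: 45,500 (Rook), 33,500 (Orion), 30,500 (Cobalt), 27,000 (Larkspur), 23,500 (Apex), …
Top 3: Rook, Orion, Cobalt.
Each winner pays its own bid: Rook $45,500, Orion $33,500, Cobalt $30,500.

Rook $45,500, Orion $33,500, Cobalt $30,500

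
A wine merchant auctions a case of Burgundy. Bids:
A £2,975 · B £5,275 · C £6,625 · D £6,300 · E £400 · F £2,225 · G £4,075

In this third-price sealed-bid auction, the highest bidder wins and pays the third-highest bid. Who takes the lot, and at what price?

Sorting bids: 6,625 (C) > 6,300 (D) > 5,275 (B) > 4,075 (G) > 2,975 (A) > 2,225 (F) > …
C is highest; pays the third-highest bid, £5,275.

C pays £5,275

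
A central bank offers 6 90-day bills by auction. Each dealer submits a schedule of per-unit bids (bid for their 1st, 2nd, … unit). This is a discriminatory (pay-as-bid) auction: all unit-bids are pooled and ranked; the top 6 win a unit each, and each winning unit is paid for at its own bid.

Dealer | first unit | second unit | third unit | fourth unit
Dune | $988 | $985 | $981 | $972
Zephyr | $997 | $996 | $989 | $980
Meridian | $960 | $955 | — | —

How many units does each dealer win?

All unit-bids, highest first — top 6: 997 (Zephyr-1), 996 (Zephyr-2), 989 (Zephyr-3), 988 (Dune-1), 985 (Dune-2), 981 (Dune-3)
Next rejected bid: $980 (not a price — pay-as-bid).
Allocation: Dune 3, Zephyr 3.

Dune 3, Zephyr 3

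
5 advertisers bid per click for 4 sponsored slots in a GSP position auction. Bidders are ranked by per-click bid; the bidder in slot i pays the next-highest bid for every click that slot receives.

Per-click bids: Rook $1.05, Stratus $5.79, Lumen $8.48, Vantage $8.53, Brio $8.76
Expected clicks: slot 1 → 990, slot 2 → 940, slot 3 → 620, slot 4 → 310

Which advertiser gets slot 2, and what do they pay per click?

Vantage; $8.48 per click

Sorting advertisers: $8.76 (Brio) > $8.53 (Vantage) > $8.48 (Lumen) > $5.79 (Stratus) > $1.05 (Rook)
Slot 2 goes to the second-ranked bidder, Vantage, who pays the next bid down: $8.48/click.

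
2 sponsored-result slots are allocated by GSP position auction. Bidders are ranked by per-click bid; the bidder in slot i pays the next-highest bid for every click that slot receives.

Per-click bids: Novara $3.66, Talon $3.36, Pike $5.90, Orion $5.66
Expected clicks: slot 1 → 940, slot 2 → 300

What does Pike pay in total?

Sorting advertisers: $5.90 (Pike) > $5.66 (Orion) > $3.66 (Novara) > …
Pike holds slot 1 → pays next bid $5.66 × 940 clicks = $5320.40.

Pike pays $5320.40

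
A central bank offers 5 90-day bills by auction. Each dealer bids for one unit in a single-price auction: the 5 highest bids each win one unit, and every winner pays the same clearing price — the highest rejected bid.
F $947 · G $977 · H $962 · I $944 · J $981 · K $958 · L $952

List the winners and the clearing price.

J, G, H, K, L; each pays $947

Ordering the bids: 981 (J), 977 (G), 962 (H), 958 (K), 952 (L), 947 (F), 944 (I)
Winners (5 units): J, G, H, K, L.
First losing bid is F's $947, which sets the uniform price.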